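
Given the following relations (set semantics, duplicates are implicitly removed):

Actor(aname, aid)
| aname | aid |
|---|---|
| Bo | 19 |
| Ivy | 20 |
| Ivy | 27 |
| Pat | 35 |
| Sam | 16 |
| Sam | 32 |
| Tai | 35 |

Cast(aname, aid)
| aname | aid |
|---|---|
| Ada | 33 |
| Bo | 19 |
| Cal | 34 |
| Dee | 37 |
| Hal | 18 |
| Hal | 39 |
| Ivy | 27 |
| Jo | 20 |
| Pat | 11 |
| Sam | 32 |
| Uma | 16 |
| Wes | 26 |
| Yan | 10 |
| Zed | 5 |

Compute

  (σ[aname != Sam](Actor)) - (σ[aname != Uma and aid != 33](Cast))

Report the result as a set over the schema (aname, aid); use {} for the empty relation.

Apply σ_{aname != Sam}; surviving tuples: {(Bo, 19), (Ivy, 20), (Ivy, 27), (Pat, 35), (Tai, 35)}
Apply σ_{aname != Uma and aid != 33}; surviving tuples: {(Bo, 19), (Cal, 34), (Dee, 37), (Hal, 18), (Hal, 39), (Ivy, 27), (Jo, 20), (Pat, 11), (Sam, 32), (Wes, 26), (Yan, 10), (Zed, 5)}
Taking the difference: {(Ivy, 20), (Pat, 35), (Tai, 35)}

{(Ivy, 20), (Pat, 35), (Tai, 35)}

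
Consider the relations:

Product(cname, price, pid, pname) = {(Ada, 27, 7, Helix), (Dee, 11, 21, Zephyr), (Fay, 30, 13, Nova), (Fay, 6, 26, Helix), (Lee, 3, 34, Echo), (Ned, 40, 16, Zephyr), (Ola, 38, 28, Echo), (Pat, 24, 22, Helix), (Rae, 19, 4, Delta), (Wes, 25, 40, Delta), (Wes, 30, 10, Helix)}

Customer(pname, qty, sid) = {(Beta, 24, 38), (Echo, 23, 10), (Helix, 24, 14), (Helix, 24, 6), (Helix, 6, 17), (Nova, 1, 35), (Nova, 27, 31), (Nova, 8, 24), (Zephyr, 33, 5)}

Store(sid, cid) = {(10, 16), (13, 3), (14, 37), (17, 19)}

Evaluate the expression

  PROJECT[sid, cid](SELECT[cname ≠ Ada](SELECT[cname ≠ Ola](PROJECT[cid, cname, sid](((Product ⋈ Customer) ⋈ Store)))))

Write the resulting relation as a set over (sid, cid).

{(10, 16), (14, 37), (17, 19)}

Natural join on pname: {(Ada, 27, 7, Helix, 24, 14), (Ada, 27, 7, Helix, 24, 6), (Ada, 27, 7, Helix, 6, 17), (Dee, 11, 21, Zephyr, 33, 5), (Fay, 30, 13, Nova, 1, 35), (Fay, 30, 13, Nova, 27, 31), (Fay, 30, 13, Nova, 8, 24), (Fay, 6, 26, Helix, 24, 14), (Fay, 6, 26, Helix, 24, 6), (Fay, 6, 26, Helix, 6, 17), (Lee, 3, 34, Echo, 23, 10), (Ned, 40, 16, Zephyr, 33, 5), (Ola, 38, 28, Echo, 23, 10), (Pat, 24, 22, Helix, 24, 14), (Pat, 24, 22, Helix, 24, 6), (Pat, 24, 22, Helix, 6, 17), (Wes, 30, 10, Helix, 24, 14), (Wes, 30, 10, Helix, 24, 6), (Wes, 30, 10, Helix, 6, 17)}
Natural join on sid: {(Ada, 27, 7, Helix, 24, 14, 37), (Ada, 27, 7, Helix, 6, 17, 19), (Fay, 6, 26, Helix, 24, 14, 37), (Fay, 6, 26, Helix, 6, 17, 19), (Lee, 3, 34, Echo, 23, 10, 16), (Ola, 38, 28, Echo, 23, 10, 16), (Pat, 24, 22, Helix, 24, 14, 37), (Pat, 24, 22, Helix, 6, 17, 19), (Wes, 30, 10, Helix, 24, 14, 37), (Wes, 30, 10, Helix, 6, 17, 19)}
Projecting to cid, cname, sid: {(16, Lee, 10), (16, Ola, 10), (19, Ada, 17), (19, Fay, 17), (19, Pat, 17), (19, Wes, 17), (37, Ada, 14), (37, Fay, 14), (37, Pat, 14), (37, Wes, 14)}
σ[cname ≠ Ola]: keep tuples satisfying cname ≠ Ola → {(16, Lee, 10), (19, Ada, 17), (19, Fay, 17), (19, Pat, 17), (19, Wes, 17), (37, Ada, 14), (37, Fay, 14), (37, Pat, 14), (37, Wes, 14)}
σ[cname ≠ Ada]: keep tuples satisfying cname ≠ Ada → {(16, Lee, 10), (19, Fay, 17), (19, Pat, 17), (19, Wes, 17), (37, Fay, 14), (37, Pat, 14), (37, Wes, 14)}
Projecting to sid, cid (4 duplicate(s) eliminated): {(10, 16), (14, 37), (17, 19)}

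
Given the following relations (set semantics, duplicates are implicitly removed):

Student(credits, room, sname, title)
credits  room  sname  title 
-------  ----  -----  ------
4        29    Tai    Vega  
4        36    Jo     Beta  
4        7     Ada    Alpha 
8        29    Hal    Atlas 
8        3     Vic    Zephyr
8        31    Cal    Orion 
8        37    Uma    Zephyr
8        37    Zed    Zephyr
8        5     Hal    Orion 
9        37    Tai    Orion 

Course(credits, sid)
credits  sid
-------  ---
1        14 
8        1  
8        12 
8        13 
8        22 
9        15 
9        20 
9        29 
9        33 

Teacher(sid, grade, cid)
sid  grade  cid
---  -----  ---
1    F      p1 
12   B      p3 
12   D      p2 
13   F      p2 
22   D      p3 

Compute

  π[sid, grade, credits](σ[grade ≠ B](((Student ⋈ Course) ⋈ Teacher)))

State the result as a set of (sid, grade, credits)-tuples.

{(1, F, 8), (12, D, 8), (13, F, 8), (22, D, 8)}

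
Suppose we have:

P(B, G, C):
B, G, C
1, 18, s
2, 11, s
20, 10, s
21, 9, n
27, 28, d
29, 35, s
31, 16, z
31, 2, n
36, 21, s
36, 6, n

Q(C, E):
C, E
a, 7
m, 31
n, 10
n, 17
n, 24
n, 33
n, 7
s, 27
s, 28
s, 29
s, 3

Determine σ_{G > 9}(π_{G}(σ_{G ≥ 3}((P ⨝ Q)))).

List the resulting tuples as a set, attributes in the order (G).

Joining P and Q on C yields {(1, 18, s, 27), (1, 18, s, 28), (1, 18, s, 29), (1, 18, s, 3), (2, 11, s, 27), (2, 11, s, 28), (2, 11, s, 29), (2, 11, s, 3), (20, 10, s, 27), (20, 10, s, 28), (20, 10, s, 29), (20, 10, s, 3), (21, 9, n, 10), (21, 9, n, 17), (21, 9, n, 24), (21, 9, n, 33), (21, 9, n, 7), (29, 35, s, 27), (29, 35, s, 28), (29, 35, s, 29), (29, 35, s, 3), (31, 2, n, 10), (31, 2, n, 17), (31, 2, n, 24), (31, 2, n, 33), (31, 2, n, 7), (36, 21, s, 27), (36, 21, s, 28), (36, 21, s, 29), (36, 21, s, 3), (36, 6, n, 10), (36, 6, n, 17), (36, 6, n, 24), (36, 6, n, 33), (36, 6, n, 7)}.
Selection G ≥ 3: {(1, 18, s, 27), (1, 18, s, 28), (1, 18, s, 29), (1, 18, s, 3), (2, 11, s, 27), (2, 11, s, 28), (2, 11, s, 29), (2, 11, s, 3), (20, 10, s, 27), (20, 10, s, 28), (20, 10, s, 29), (20, 10, s, 3), (21, 9, n, 10), (21, 9, n, 17), (21, 9, n, 24), (21, 9, n, 33), (21, 9, n, 7), (29, 35, s, 27), (29, 35, s, 28), (29, 35, s, 29), (29, 35, s, 3), (36, 21, s, 27), (36, 21, s, 28), (36, 21, s, 29), (36, 21, s, 3), (36, 6, n, 10), (36, 6, n, 17), (36, 6, n, 24), (36, 6, n, 33), (36, 6, n, 7)}
π[G]: project onto (G) (23 duplicate(s) eliminated) → {10, 11, 18, 21, 35, 6, 9}
Selection G > 9: {10, 11, 18, 21, 35}

{10, 11, 18, 21, 35}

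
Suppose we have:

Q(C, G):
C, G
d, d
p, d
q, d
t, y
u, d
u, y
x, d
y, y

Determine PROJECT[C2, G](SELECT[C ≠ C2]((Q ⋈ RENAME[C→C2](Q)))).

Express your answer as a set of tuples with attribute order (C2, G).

ρ[C→C2]: schema becomes (C2, G); tuples unchanged.
Natural join on G: {(d, d, d), (d, d, p), (d, d, q), (d, d, u), (d, d, x), (p, d, d), (p, d, p), (p, d, q), (p, d, u), (p, d, x), (q, d, d), (q, d, p), (q, d, q), (q, d, u), (q, d, x), (t, y, t), (t, y, u), (t, y, y), (u, d, d), (u, d, p), (u, d, q), (u, d, u), (u, d, x), (u, y, t), (u, y, u), (u, y, y), (x, d, d), (x, d, p), (x, d, q), (x, d, u), (x, d, x), (y, y, t), (y, y, u), (y, y, y)}
Apply σ_{C ≠ C2}; surviving tuples: {(d, d, p), (d, d, q), (d, d, u), (d, d, x), (p, d, d), (p, d, q), (p, d, u), (p, d, x), (q, d, d), (q, d, p), (q, d, u), (q, d, x), (t, y, u), (t, y, y), (u, d, d), (u, d, p), (u, d, q), (u, d, x), (u, y, t), (u, y, y), (x, d, d), (x, d, p), (x, d, q), (x, d, u), (y, y, t), (y, y, u)}
Keep only column(s) C2, G (18 duplicate(s) eliminated): {(d, d), (p, d), (q, d), (t, y), (u, d), (u, y), (x, d), (y, y)}

{(d, d), (p, d), (q, d), (t, y), (u, d), (u, y), (x, d), (y, y)}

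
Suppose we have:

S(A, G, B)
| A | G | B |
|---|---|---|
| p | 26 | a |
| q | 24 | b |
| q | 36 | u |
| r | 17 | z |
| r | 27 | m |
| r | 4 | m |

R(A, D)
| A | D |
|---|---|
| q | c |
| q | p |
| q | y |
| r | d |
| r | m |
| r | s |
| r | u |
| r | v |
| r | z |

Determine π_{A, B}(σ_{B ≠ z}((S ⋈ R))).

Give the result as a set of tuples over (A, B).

{(q, b), (q, u), (r, m)}

S ⋈ R (natural join on A): {(q, 24, b, c), (q, 24, b, p), (q, 24, b, y), (q, 36, u, c), (q, 36, u, p), (q, 36, u, y), (r, 17, z, d), (r, 17, z, m), (r, 17, z, s), (r, 17, z, u), (r, 17, z, v), (r, 17, z, z), (r, 27, m, d), (r, 27, m, m), (r, 27, m, s), (r, 27, m, u), (r, 27, m, v), (r, 27, m, z), (r, 4, m, d), (r, 4, m, m), (r, 4, m, s), (r, 4, m, u), (r, 4, m, v), (r, 4, m, z)}
Apply σ_{B ≠ z}; surviving tuples: {(q, 24, b, c), (q, 24, b, p), (q, 24, b, y), (q, 36, u, c), (q, 36, u, p), (q, 36, u, y), (r, 27, m, d), (r, 27, m, m), (r, 27, m, s), (r, 27, m, u), (r, 27, m, v), (r, 27, m, z), (r, 4, m, d), (r, 4, m, m), (r, 4, m, s), (r, 4, m, u), (r, 4, m, v), (r, 4, m, z)}
π_{A, B} gives {(q, b), (q, u), (r, m)} (15 duplicate(s) eliminated).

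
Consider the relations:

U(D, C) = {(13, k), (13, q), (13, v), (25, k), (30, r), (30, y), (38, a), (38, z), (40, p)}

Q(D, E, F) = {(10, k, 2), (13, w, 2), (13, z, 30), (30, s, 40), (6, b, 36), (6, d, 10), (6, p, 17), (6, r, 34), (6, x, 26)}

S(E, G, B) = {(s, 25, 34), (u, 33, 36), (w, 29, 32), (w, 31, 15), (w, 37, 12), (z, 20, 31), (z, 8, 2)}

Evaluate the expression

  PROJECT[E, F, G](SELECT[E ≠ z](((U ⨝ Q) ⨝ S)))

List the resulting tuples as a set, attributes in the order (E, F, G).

Joining U and Q on D yields {(13, k, w, 2), (13, k, z, 30), (13, q, w, 2), (13, q, z, 30), (13, v, w, 2), (13, v, z, 30), (30, r, s, 40), (30, y, s, 40)}.
Joining (U ⨝ Q) and S on E yields {(13, k, w, 2, 29, 32), (13, k, w, 2, 31, 15), (13, k, w, 2, 37, 12), (13, k, z, 30, 20, 31), (13, k, z, 30, 8, 2), (13, q, w, 2, 29, 32), (13, q, w, 2, 31, 15), (13, q, w, 2, 37, 12), (13, q, z, 30, 20, 31), (13, q, z, 30, 8, 2), (13, v, w, 2, 29, 32), (13, v, w, 2, 31, 15), (13, v, w, 2, 37, 12), (13, v, z, 30, 20, 31), (13, v, z, 30, 8, 2), (30, r, s, 40, 25, 34), (30, y, s, 40, 25, 34)}.
σ[E ≠ z]: keep tuples satisfying E ≠ z → {(13, k, w, 2, 29, 32), (13, k, w, 2, 31, 15), (13, k, w, 2, 37, 12), (13, q, w, 2, 29, 32), (13, q, w, 2, 31, 15), (13, q, w, 2, 37, 12), (13, v, w, 2, 29, 32), (13, v, w, 2, 31, 15), (13, v, w, 2, 37, 12), (30, r, s, 40, 25, 34), (30, y, s, 40, 25, 34)}
Keep only column(s) E, F, G (7 duplicate(s) eliminated): {(s, 40, 25), (w, 2, 29), (w, 2, 31), (w, 2, 37)}

{(s, 40, 25), (w, 2, 29), (w, 2, 31), (w, 2, 37)}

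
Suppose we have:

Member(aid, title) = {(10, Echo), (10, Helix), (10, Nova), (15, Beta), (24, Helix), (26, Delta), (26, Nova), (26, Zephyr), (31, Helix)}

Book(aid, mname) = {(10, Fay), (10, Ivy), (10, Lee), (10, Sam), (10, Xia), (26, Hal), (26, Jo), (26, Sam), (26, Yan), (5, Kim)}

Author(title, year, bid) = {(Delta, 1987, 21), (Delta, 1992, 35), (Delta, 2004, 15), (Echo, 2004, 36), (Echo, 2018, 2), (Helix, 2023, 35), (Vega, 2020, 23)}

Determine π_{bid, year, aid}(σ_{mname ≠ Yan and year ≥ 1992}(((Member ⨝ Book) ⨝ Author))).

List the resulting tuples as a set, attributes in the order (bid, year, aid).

{(15, 2004, 26), (2, 2018, 10), (35, 1992, 26), (35, 2023, 10), (36, 2004, 10)}

Natural join on aid: {(10, Echo, Fay), (10, Echo, Ivy), (10, Echo, Lee), (10, Echo, Sam), (10, Echo, Xia), (10, Helix, Fay), (10, Helix, Ivy), (10, Helix, Lee), (10, Helix, Sam), (10, Helix, Xia), (10, Nova, Fay), (10, Nova, Ivy), (10, Nova, Lee), (10, Nova, Sam), (10, Nova, Xia), (26, Delta, Hal), (26, Delta, Jo), (26, Delta, Sam), (26, Delta, Yan), (26, Nova, Hal), (26, Nova, Jo), (26, Nova, Sam), (26, Nova, Yan), (26, Zephyr, Hal), (26, Zephyr, Jo), (26, Zephyr, Sam), (26, Zephyr, Yan)}
Natural join on title: {(10, Echo, Fay, 2004, 36), (10, Echo, Fay, 2018, 2), (10, Echo, Ivy, 2004, 36), (10, Echo, Ivy, 2018, 2), (10, Echo, Lee, 2004, 36), (10, Echo, Lee, 2018, 2), (10, Echo, Sam, 2004, 36), (10, Echo, Sam, 2018, 2), (10, Echo, Xia, 2004, 36), (10, Echo, Xia, 2018, 2), (10, Helix, Fay, 2023, 35), (10, Helix, Ivy, 2023, 35), (10, Helix, Lee, 2023, 35), (10, Helix, Sam, 2023, 35), (10, Helix, Xia, 2023, 35), (26, Delta, Hal, 1987, 21), (26, Delta, Hal, 1992, 35), (26, Delta, Hal, 2004, 15), (26, Delta, Jo, 1987, 21), (26, Delta, Jo, 1992, 35), (26, Delta, Jo, 2004, 15), (26, Delta, Sam, 1987, 21), (26, Delta, Sam, 1992, 35), (26, Delta, Sam, 2004, 15), (26, Delta, Yan, 1987, 21), (26, Delta, Yan, 1992, 35), (26, Delta, Yan, 2004, 15)}
Apply σ_{mname ≠ Yan and year ≥ 1992}; surviving tuples: {(10, Echo, Fay, 2004, 36), (10, Echo, Fay, 2018, 2), (10, Echo, Ivy, 2004, 36), (10, Echo, Ivy, 2018, 2), (10, Echo, Lee, 2004, 36), (10, Echo, Lee, 2018, 2), (10, Echo, Sam, 2004, 36), (10, Echo, Sam, 2018, 2), (10, Echo, Xia, 2004, 36), (10, Echo, Xia, 2018, 2), (10, Helix, Fay, 2023, 35), (10, Helix, Ivy, 2023, 35), (10, Helix, Lee, 2023, 35), (10, Helix, Sam, 2023, 35), (10, Helix, Xia, 2023, 35), (26, Delta, Hal, 1992, 35), (26, Delta, Hal, 2004, 15), (26, Delta, Jo, 1992, 35), (26, Delta, Jo, 2004, 15), (26, Delta, Sam, 1992, 35), (26, Delta, Sam, 2004, 15)}
π_{bid, year, aid} gives {(15, 2004, 26), (2, 2018, 10), (35, 1992, 26), (35, 2023, 10), (36, 2004, 10)} (16 duplicate(s) eliminated).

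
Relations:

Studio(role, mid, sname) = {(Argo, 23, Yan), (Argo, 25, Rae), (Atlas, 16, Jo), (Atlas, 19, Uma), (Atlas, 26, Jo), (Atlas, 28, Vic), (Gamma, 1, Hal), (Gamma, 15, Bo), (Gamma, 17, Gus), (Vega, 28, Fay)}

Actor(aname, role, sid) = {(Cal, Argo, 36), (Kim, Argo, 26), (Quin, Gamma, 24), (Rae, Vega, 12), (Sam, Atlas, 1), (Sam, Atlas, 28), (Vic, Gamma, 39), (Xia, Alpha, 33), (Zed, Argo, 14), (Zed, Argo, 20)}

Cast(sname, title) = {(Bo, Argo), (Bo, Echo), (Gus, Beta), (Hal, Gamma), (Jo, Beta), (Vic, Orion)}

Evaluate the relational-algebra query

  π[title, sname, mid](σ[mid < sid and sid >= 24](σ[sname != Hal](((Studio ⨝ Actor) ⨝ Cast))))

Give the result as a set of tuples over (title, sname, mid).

Studio ⋈ Actor (natural join on role): {(Argo, 23, Yan, Cal, 36), (Argo, 23, Yan, Kim, 26), (Argo, 23, Yan, Zed, 14), (Argo, 23, Yan, Zed, 20), (Argo, 25, Rae, Cal, 36), (Argo, 25, Rae, Kim, 26), (Argo, 25, Rae, Zed, 14), (Argo, 25, Rae, Zed, 20), (Atlas, 16, Jo, Sam, 1), (Atlas, 16, Jo, Sam, 28), (Atlas, 19, Uma, Sam, 1), (Atlas, 19, Uma, Sam, 28), (Atlas, 26, Jo, Sam, 1), (Atlas, 26, Jo, Sam, 28), (Atlas, 28, Vic, Sam, 1), (Atlas, 28, Vic, Sam, 28), (Gamma, 1, Hal, Quin, 24), (Gamma, 1, Hal, Vic, 39), (Gamma, 15, Bo, Quin, 24), (Gamma, 15, Bo, Vic, 39), (Gamma, 17, Gus, Quin, 24), (Gamma, 17, Gus, Vic, 39), (Vega, 28, Fay, Rae, 12)}
(Studio ⨝ Actor) ⋈ Cast (natural join on sname): {(Atlas, 16, Jo, Sam, 1, Beta), (Atlas, 16, Jo, Sam, 28, Beta), (Atlas, 26, Jo, Sam, 1, Beta), (Atlas, 26, Jo, Sam, 28, Beta), (Atlas, 28, Vic, Sam, 1, Orion), (Atlas, 28, Vic, Sam, 28, Orion), (Gamma, 1, Hal, Quin, 24, Gamma), (Gamma, 1, Hal, Vic, 39, Gamma), (Gamma, 15, Bo, Quin, 24, Argo), (Gamma, 15, Bo, Quin, 24, Echo), (Gamma, 15, Bo, Vic, 39, Argo), (Gamma, 15, Bo, Vic, 39, Echo), (Gamma, 17, Gus, Quin, 24, Beta), (Gamma, 17, Gus, Vic, 39, Beta)}
Filtering on sname != Hal leaves {(Atlas, 16, Jo, Sam, 1, Beta), (Atlas, 16, Jo, Sam, 28, Beta), (Atlas, 26, Jo, Sam, 1, Beta), (Atlas, 26, Jo, Sam, 28, Beta), (Atlas, 28, Vic, Sam, 1, Orion), (Atlas, 28, Vic, Sam, 28, Orion), (Gamma, 15, Bo, Quin, 24, Argo), (Gamma, 15, Bo, Quin, 24, Echo), (Gamma, 15, Bo, Vic, 39, Argo), (Gamma, 15, Bo, Vic, 39, Echo), (Gamma, 17, Gus, Quin, 24, Beta), (Gamma, 17, Gus, Vic, 39, Beta)}.
Filtering on mid < sid and sid >= 24 leaves {(Atlas, 16, Jo, Sam, 28, Beta), (Atlas, 26, Jo, Sam, 28, Beta), (Gamma, 15, Bo, Quin, 24, Argo), (Gamma, 15, Bo, Quin, 24, Echo), (Gamma, 15, Bo, Vic, 39, Argo), (Gamma, 15, Bo, Vic, 39, Echo), (Gamma, 17, Gus, Quin, 24, Beta), (Gamma, 17, Gus, Vic, 39, Beta)}.
Projecting to title, sname, mid (3 duplicate(s) eliminated): {(Argo, Bo, 15), (Beta, Gus, 17), (Beta, Jo, 16), (Beta, Jo, 26), (Echo, Bo, 15)}

{(Argo, Bo, 15), (Beta, Gus, 17), (Beta, Jo, 16), (Beta, Jo, 26), (Echo, Bo, 15)}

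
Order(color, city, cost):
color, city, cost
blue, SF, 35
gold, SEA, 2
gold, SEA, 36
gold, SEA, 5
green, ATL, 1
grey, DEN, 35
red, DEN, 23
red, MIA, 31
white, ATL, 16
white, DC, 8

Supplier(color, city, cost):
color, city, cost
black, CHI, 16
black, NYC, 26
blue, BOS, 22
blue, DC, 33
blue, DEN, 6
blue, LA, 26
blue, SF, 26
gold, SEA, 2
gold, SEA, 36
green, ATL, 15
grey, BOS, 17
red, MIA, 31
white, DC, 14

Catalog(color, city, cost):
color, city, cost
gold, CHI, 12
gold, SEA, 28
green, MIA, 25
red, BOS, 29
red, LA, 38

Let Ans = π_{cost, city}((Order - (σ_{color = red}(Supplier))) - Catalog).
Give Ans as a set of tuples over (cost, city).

Apply σ_{color = red}; surviving tuples: {(red, MIA, 31)}
Set difference of the two operands is {(blue, SF, 35), (gold, SEA, 2), (gold, SEA, 36), (gold, SEA, 5), (green, ATL, 1), (grey, DEN, 35), (red, DEN, 23), (white, ATL, 16), (white, DC, 8)}.
Set difference of the two operands is {(blue, SF, 35), (gold, SEA, 2), (gold, SEA, 36), (gold, SEA, 5), (green, ATL, 1), (grey, DEN, 35), (red, DEN, 23), (white, ATL, 16), (white, DC, 8)}.
Projecting to cost, city: {(1, ATL), (16, ATL), (2, SEA), (23, DEN), (35, DEN), (35, SF), (36, SEA), (5, SEA), (8, DC)}

{(1, ATL), (16, ATL), (2, SEA), (23, DEN), (35, DEN), (35, SF), (36, SEA), (5, SEA), (8, DC)}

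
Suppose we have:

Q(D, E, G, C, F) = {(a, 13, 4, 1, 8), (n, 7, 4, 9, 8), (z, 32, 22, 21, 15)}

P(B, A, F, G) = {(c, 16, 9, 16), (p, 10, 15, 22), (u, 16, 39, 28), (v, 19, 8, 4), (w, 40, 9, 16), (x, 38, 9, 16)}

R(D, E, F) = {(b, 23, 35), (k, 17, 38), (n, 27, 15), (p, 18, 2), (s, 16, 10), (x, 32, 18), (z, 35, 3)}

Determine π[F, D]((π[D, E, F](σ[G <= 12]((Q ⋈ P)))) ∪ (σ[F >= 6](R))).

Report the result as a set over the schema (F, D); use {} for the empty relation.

{(10, s), (15, n), (18, x), (35, b), (38, k), (8, a), (8, n)}

Joining Q and P on G, F yields {(a, 13, 4, 1, 8, v, 19), (n, 7, 4, 9, 8, v, 19), (z, 32, 22, 21, 15, p, 10)}.
Filtering on G <= 12 leaves {(a, 13, 4, 1, 8, v, 19), (n, 7, 4, 9, 8, v, 19)}.
π[D, E, F]: project onto (D, E, F) → {(a, 13, 8), (n, 7, 8)}
Filtering on F >= 6 leaves {(b, 23, 35), (k, 17, 38), (n, 27, 15), (s, 16, 10), (x, 32, 18)}.
Taking the union: {(a, 13, 8), (b, 23, 35), (k, 17, 38), (n, 27, 15), (n, 7, 8), (s, 16, 10), (x, 32, 18)}
π[F, D]: project onto (F, D) → {(10, s), (15, n), (18, x), (35, b), (38, k), (8, a), (8, n)}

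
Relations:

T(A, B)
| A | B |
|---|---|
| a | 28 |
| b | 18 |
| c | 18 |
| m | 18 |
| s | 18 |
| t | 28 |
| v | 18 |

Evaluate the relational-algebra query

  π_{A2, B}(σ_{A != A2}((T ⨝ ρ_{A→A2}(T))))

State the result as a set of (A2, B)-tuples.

{(a, 28), (b, 18), (c, 18), (m, 18), (s, 18), (t, 28), (v, 18)}

ρ[A→A2]: schema becomes (A2, B); tuples unchanged.
Joining T and ρ_{A→A2}(T) on B yields {(a, 28, a), (a, 28, t), (b, 18, b), (b, 18, c), (b, 18, m), (b, 18, s), (b, 18, v), (c, 18, b), (c, 18, c), (c, 18, m), (c, 18, s), (c, 18, v), (m, 18, b), (m, 18, c), (m, 18, m), (m, 18, s), (m, 18, v), (s, 18, b), (s, 18, c), (s, 18, m), (s, 18, s), (s, 18, v), (t, 28, a), (t, 28, t), (v, 18, b), (v, 18, c), (v, 18, m), (v, 18, s), (v, 18, v)}.
σ[A != A2]: keep tuples satisfying A != A2 → {(a, 28, t), (b, 18, c), (b, 18, m), (b, 18, s), (b, 18, v), (c, 18, b), (c, 18, m), (c, 18, s), (c, 18, v), (m, 18, b), (m, 18, c), (m, 18, s), (m, 18, v), (s, 18, b), (s, 18, c), (s, 18, m), (s, 18, v), (t, 28, a), (v, 18, b), (v, 18, c), (v, 18, m), (v, 18, s)}
Projecting to A2, B (15 duplicate(s) eliminated): {(a, 28), (b, 18), (c, 18), (m, 18), (s, 18), (t, 28), (v, 18)}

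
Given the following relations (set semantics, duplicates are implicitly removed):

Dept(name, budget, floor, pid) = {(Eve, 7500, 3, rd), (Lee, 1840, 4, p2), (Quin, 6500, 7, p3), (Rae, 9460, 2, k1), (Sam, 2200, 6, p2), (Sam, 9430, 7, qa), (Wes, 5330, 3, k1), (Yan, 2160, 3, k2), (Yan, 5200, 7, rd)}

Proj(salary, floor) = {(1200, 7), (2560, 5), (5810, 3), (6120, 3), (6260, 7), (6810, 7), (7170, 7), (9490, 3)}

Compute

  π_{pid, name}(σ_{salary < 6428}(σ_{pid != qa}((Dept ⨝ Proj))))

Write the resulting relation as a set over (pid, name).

{(k1, Wes), (k2, Yan), (p3, Quin), (rd, Eve), (rd, Yan)}

Natural join on floor: {(Eve, 7500, 3, rd, 5810), (Eve, 7500, 3, rd, 6120), (Eve, 7500, 3, rd, 9490), (Quin, 6500, 7, p3, 1200), (Quin, 6500, 7, p3, 6260), (Quin, 6500, 7, p3, 6810), (Quin, 6500, 7, p3, 7170), (Sam, 9430, 7, qa, 1200), (Sam, 9430, 7, qa, 6260), (Sam, 9430, 7, qa, 6810), (Sam, 9430, 7, qa, 7170), (Wes, 5330, 3, k1, 5810), (Wes, 5330, 3, k1, 6120), (Wes, 5330, 3, k1, 9490), (Yan, 2160, 3, k2, 5810), (Yan, 2160, 3, k2, 6120), (Yan, 2160, 3, k2, 9490), (Yan, 5200, 7, rd, 1200), (Yan, 5200, 7, rd, 6260), (Yan, 5200, 7, rd, 6810), (Yan, 5200, 7, rd, 7170)}
Filtering on pid != qa leaves {(Eve, 7500, 3, rd, 5810), (Eve, 7500, 3, rd, 6120), (Eve, 7500, 3, rd, 9490), (Quin, 6500, 7, p3, 1200), (Quin, 6500, 7, p3, 6260), (Quin, 6500, 7, p3, 6810), (Quin, 6500, 7, p3, 7170), (Wes, 5330, 3, k1, 5810), (Wes, 5330, 3, k1, 6120), (Wes, 5330, 3, k1, 9490), (Yan, 2160, 3, k2, 5810), (Yan, 2160, 3, k2, 6120), (Yan, 2160, 3, k2, 9490), (Yan, 5200, 7, rd, 1200), (Yan, 5200, 7, rd, 6260), (Yan, 5200, 7, rd, 6810), (Yan, 5200, 7, rd, 7170)}.
Filtering on salary < 6428 leaves {(Eve, 7500, 3, rd, 5810), (Eve, 7500, 3, rd, 6120), (Quin, 6500, 7, p3, 1200), (Quin, 6500, 7, p3, 6260), (Wes, 5330, 3, k1, 5810), (Wes, 5330, 3, k1, 6120), (Yan, 2160, 3, k2, 5810), (Yan, 2160, 3, k2, 6120), (Yan, 5200, 7, rd, 1200), (Yan, 5200, 7, rd, 6260)}.
π_{pid, name} gives {(k1, Wes), (k2, Yan), (p3, Quin), (rd, Eve), (rd, Yan)} (5 duplicate(s) eliminated).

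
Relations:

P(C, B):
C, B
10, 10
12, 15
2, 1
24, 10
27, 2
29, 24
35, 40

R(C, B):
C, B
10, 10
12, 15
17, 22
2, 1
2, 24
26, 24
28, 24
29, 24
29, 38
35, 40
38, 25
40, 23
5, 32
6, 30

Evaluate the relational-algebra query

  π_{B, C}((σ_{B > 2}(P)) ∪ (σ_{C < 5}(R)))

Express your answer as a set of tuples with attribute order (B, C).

Filtering on B > 2 leaves {(10, 10), (12, 15), (24, 10), (29, 24), (35, 40)}.
Filtering on C < 5 leaves {(2, 1), (2, 24)}.
Taking the union: {(10, 10), (12, 15), (2, 1), (2, 24), (24, 10), (29, 24), (35, 40)}
Projecting to B, C: {(1, 2), (10, 10), (10, 24), (15, 12), (24, 2), (24, 29), (40, 35)}

{(1, 2), (10, 10), (10, 24), (15, 12), (24, 2), (24, 29), (40, 35)}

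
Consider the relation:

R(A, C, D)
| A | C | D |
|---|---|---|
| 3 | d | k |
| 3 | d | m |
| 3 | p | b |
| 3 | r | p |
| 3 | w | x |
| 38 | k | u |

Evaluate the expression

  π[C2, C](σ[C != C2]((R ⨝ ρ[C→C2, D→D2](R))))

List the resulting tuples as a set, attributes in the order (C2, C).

{(d, p), (d, r), (d, w), (p, d), (p, r), (p, w), (r, d), (r, p), (r, w), (w, d), (w, p), (w, r)}

ρ[C→C2, D→D2]: schema becomes (A, C2, D2); tuples unchanged.
Joining R and ρ[C→C2, D→D2](R) on A yields {(3, d, k, d, k), (3, d, k, d, m), (3, d, k, p, b), (3, d, k, r, p), (3, d, k, w, x), (3, d, m, d, k), (3, d, m, d, m), (3, d, m, p, b), (3, d, m, r, p), (3, d, m, w, x), (3, p, b, d, k), (3, p, b, d, m), (3, p, b, p, b), (3, p, b, r, p), (3, p, b, w, x), (3, r, p, d, k), (3, r, p, d, m), (3, r, p, p, b), (3, r, p, r, p), (3, r, p, w, x), (3, w, x, d, k), (3, w, x, d, m), (3, w, x, p, b), (3, w, x, r, p), (3, w, x, w, x), (38, k, u, k, u)}.
Selection C != C2: {(3, d, k, p, b), (3, d, k, r, p), (3, d, k, w, x), (3, d, m, p, b), (3, d, m, r, p), (3, d, m, w, x), (3, p, b, d, k), (3, p, b, d, m), (3, p, b, r, p), (3, p, b, w, x), (3, r, p, d, k), (3, r, p, d, m), (3, r, p, p, b), (3, r, p, w, x), (3, w, x, d, k), (3, w, x, d, m), (3, w, x, p, b), (3, w, x, r, p)}
π[C2, C]: project onto (C2, C) (6 duplicate(s) eliminated) → {(d, p), (d, r), (d, w), (p, d), (p, r), (p, w), (r, d), (r, p), (r, w), (w, d), (w, p), (w, r)}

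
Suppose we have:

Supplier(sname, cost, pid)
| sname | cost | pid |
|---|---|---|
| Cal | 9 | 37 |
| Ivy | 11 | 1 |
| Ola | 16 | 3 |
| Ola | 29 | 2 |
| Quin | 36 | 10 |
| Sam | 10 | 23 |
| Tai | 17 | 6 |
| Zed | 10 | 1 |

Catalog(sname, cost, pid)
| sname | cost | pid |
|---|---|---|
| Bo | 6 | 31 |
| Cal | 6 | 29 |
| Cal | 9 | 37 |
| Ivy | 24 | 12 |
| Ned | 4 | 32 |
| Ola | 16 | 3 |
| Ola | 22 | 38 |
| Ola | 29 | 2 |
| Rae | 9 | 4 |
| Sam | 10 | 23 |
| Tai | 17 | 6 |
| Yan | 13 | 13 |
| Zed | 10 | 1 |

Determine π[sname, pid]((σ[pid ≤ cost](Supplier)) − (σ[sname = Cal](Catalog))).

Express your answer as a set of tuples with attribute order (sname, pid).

Selection pid ≤ cost: {(Ivy, 11, 1), (Ola, 16, 3), (Ola, 29, 2), (Quin, 36, 10), (Tai, 17, 6), (Zed, 10, 1)}
Selection sname = Cal: {(Cal, 6, 29), (Cal, 9, 37)}
Difference: {(Ivy, 11, 1), (Ola, 16, 3), (Ola, 29, 2), (Quin, 36, 10), (Tai, 17, 6), (Zed, 10, 1)} with {(Cal, 6, 29), (Cal, 9, 37)} → {(Ivy, 11, 1), (Ola, 16, 3), (Ola, 29, 2), (Quin, 36, 10), (Tai, 17, 6), (Zed, 10, 1)}
π[sname, pid]: project onto (sname, pid) → {(Ivy, 1), (Ola, 2), (Ola, 3), (Quin, 10), (Tai, 6), (Zed, 1)}

{(Ivy, 1), (Ola, 2), (Ola, 3), (Quin, 10), (Tai, 6), (Zed, 1)}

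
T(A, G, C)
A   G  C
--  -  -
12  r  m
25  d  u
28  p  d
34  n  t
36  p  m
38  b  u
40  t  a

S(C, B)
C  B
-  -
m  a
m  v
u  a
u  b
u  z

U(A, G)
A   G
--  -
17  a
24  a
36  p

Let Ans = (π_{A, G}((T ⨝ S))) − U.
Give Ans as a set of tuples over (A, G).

T ⋈ S (natural join on C): {(12, r, m, a), (12, r, m, v), (25, d, u, a), (25, d, u, b), (25, d, u, z), (36, p, m, a), (36, p, m, v), (38, b, u, a), (38, b, u, b), (38, b, u, z)}
Projecting to A, G (6 duplicate(s) eliminated): {(12, r), (25, d), (36, p), (38, b)}
Set difference of the two operands is {(12, r), (25, d), (38, b)}.

{(12, r), (25, d), (38, b)}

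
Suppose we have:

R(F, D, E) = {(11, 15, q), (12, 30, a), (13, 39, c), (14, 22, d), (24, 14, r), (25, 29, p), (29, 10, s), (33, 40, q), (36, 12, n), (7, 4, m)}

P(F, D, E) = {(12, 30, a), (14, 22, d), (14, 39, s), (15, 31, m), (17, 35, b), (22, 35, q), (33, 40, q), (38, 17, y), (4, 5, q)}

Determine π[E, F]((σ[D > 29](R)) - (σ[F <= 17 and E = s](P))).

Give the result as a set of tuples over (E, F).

{(a, 12), (c, 13), (q, 33)}

Selection D > 29: {(12, 30, a), (13, 39, c), (33, 40, q)}
Selection F <= 17 and E = s: {(14, 39, s)}
Taking the difference: {(12, 30, a), (13, 39, c), (33, 40, q)}
π_{E, F} gives {(a, 12), (c, 13), (q, 33)}.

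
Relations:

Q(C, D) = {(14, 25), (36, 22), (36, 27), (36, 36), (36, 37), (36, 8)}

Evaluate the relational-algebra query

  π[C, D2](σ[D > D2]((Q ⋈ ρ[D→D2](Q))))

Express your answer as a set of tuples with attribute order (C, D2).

{(36, 22), (36, 27), (36, 36), (36, 8)}

ρ[D→D2]: schema becomes (C, D2); tuples unchanged.
Q ⋈ ρ[D→D2](Q) (natural join on C): {(14, 25, 25), (36, 22, 22), (36, 22, 27), (36, 22, 36), (36, 22, 37), (36, 22, 8), (36, 27, 22), (36, 27, 27), (36, 27, 36), (36, 27, 37), (36, 27, 8), (36, 36, 22), (36, 36, 27), (36, 36, 36), (36, 36, 37), (36, 36, 8), (36, 37, 22), (36, 37, 27), (36, 37, 36), (36, 37, 37), (36, 37, 8), (36, 8, 22), (36, 8, 27), (36, 8, 36), (36, 8, 37), (36, 8, 8)}
Apply σ_{D > D2}; surviving tuples: {(36, 22, 8), (36, 27, 22), (36, 27, 8), (36, 36, 22), (36, 36, 27), (36, 36, 8), (36, 37, 22), (36, 37, 27), (36, 37, 36), (36, 37, 8)}
π_{C, D2} gives {(36, 22), (36, 27), (36, 36), (36, 8)} (6 duplicate(s) eliminated).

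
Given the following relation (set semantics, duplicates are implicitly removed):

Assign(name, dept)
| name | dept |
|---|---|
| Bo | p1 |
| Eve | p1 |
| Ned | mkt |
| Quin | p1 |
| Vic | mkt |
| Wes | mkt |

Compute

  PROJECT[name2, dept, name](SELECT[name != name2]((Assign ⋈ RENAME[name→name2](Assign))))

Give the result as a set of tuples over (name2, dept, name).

ρ[name→name2]: schema becomes (name2, dept); tuples unchanged.
Joining Assign and RENAME[name→name2](Assign) on dept yields {(Bo, p1, Bo), (Bo, p1, Eve), (Bo, p1, Quin), (Eve, p1, Bo), (Eve, p1, Eve), (Eve, p1, Quin), (Ned, mkt, Ned), (Ned, mkt, Vic), (Ned, mkt, Wes), (Quin, p1, Bo), (Quin, p1, Eve), (Quin, p1, Quin), (Vic, mkt, Ned), (Vic, mkt, Vic), (Vic, mkt, Wes), (Wes, mkt, Ned), (Wes, mkt, Vic), (Wes, mkt, Wes)}.
Selection name != name2: {(Bo, p1, Eve), (Bo, p1, Quin), (Eve, p1, Bo), (Eve, p1, Quin), (Ned, mkt, Vic), (Ned, mkt, Wes), (Quin, p1, Bo), (Quin, p1, Eve), (Vic, mkt, Ned), (Vic, mkt, Wes), (Wes, mkt, Ned), (Wes, mkt, Vic)}
Keep only column(s) name2, dept, name: {(Bo, p1, Eve), (Bo, p1, Quin), (Eve, p1, Bo), (Eve, p1, Quin), (Ned, mkt, Vic), (Ned, mkt, Wes), (Quin, p1, Bo), (Quin, p1, Eve), (Vic, mkt, Ned), (Vic, mkt, Wes), (Wes, mkt, Ned), (Wes, mkt, Vic)}

{(Bo, p1, Eve), (Bo, p1, Quin), (Eve, p1, Bo), (Eve, p1, Quin), (Ned, mkt, Vic), (Ned, mkt, Wes), (Quin, p1, Bo), (Quin, p1, Eve), (Vic, mkt, Ned), (Vic, mkt, Wes), (Wes, mkt, Ned), (Wes, mkt, Vic)}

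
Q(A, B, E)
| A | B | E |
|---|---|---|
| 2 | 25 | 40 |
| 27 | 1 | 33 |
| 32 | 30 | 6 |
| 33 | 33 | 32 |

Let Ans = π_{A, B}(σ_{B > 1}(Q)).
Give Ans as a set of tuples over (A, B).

σ[B > 1]: keep tuples satisfying B > 1 → {(2, 25, 40), (32, 30, 6), (33, 33, 32)}
Projecting to A, B: {(2, 25), (32, 30), (33, 33)}

{(2, 25), (32, 30), (33, 33)}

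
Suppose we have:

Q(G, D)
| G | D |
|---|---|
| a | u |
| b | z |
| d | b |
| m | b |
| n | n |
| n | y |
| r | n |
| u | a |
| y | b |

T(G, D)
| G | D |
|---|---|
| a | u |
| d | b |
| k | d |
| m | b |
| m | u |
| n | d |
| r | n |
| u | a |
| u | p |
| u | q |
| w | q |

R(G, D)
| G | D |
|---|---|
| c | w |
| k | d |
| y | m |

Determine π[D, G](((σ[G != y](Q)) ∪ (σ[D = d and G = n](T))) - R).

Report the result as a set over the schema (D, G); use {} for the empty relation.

Filtering on G != y leaves {(a, u), (b, z), (d, b), (m, b), (n, n), (n, y), (r, n), (u, a)}.
Filtering on D = d and G = n leaves {(n, d)}.
Union: {(a, u), (b, z), (d, b), (m, b), (n, n), (n, y), (r, n), (u, a)} with {(n, d)} → {(a, u), (b, z), (d, b), (m, b), (n, d), (n, n), (n, y), (r, n), (u, a)}
Difference: {(a, u), (b, z), (d, b), (m, b), (n, d), (n, n), (n, y), (r, n), (u, a)} with {(c, w), (k, d), (y, m)} → {(a, u), (b, z), (d, b), (m, b), (n, d), (n, n), (n, y), (r, n), (u, a)}
π_{D, G} gives {(a, u), (b, d), (b, m), (d, n), (n, n), (n, r), (u, a), (y, n), (z, b)}.

{(a, u), (b, d), (b, m), (d, n), (n, n), (n, r), (u, a), (y, n), (z, b)}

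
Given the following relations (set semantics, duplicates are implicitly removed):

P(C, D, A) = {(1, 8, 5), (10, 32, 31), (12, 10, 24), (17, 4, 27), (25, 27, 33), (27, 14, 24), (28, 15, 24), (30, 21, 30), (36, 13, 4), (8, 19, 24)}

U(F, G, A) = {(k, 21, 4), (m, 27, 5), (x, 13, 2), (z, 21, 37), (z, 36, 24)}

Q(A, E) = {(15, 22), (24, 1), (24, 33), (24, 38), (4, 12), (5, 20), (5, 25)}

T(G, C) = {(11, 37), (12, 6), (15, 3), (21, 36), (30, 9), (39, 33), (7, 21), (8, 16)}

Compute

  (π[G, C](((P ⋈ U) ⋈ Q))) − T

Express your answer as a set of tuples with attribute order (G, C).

Natural join on A: {(1, 8, 5, m, 27), (12, 10, 24, z, 36), (27, 14, 24, z, 36), (28, 15, 24, z, 36), (36, 13, 4, k, 21), (8, 19, 24, z, 36)}
Natural join on A: {(1, 8, 5, m, 27, 20), (1, 8, 5, m, 27, 25), (12, 10, 24, z, 36, 1), (12, 10, 24, z, 36, 33), (12, 10, 24, z, 36, 38), (27, 14, 24, z, 36, 1), (27, 14, 24, z, 36, 33), (27, 14, 24, z, 36, 38), (28, 15, 24, z, 36, 1), (28, 15, 24, z, 36, 33), (28, 15, 24, z, 36, 38), (36, 13, 4, k, 21, 12), (8, 19, 24, z, 36, 1), (8, 19, 24, z, 36, 33), (8, 19, 24, z, 36, 38)}
π[G, C]: project onto (G, C) (9 duplicate(s) eliminated) → {(21, 36), (27, 1), (36, 12), (36, 27), (36, 28), (36, 8)}
Difference: {(21, 36), (27, 1), (36, 12), (36, 27), (36, 28), (36, 8)} with {(11, 37), (12, 6), (15, 3), (21, 36), (30, 9), (39, 33), (7, 21), (8, 16)} → {(27, 1), (36, 12), (36, 27), (36, 28), (36, 8)}

{(27, 1), (36, 12), (36, 27), (36, 28), (36, 8)}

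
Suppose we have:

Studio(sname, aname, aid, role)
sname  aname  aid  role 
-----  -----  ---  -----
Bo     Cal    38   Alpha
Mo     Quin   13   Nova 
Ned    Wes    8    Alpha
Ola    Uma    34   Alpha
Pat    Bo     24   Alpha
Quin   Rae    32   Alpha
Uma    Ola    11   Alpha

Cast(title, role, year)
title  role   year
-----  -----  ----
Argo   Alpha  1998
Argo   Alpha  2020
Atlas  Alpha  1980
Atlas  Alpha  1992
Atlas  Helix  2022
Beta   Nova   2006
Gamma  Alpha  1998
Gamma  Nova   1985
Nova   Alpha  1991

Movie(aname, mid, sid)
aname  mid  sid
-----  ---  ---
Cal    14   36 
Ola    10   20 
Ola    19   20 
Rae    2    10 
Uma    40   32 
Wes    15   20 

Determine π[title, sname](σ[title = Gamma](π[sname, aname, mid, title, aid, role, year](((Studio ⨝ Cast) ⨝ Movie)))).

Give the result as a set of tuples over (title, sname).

{(Gamma, Bo), (Gamma, Ned), (Gamma, Ola), (Gamma, Quin), (Gamma, Uma)}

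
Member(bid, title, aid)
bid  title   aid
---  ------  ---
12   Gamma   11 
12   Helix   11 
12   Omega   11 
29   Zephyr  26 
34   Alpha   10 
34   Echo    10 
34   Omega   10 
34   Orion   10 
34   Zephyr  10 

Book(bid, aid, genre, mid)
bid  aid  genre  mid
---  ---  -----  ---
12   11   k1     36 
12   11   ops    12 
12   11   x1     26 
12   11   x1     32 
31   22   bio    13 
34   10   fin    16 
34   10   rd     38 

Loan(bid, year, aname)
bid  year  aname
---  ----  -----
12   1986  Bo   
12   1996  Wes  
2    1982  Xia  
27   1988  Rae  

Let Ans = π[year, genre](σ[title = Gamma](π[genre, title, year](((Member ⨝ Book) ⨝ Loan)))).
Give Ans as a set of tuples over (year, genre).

{(1986, k1), (1986, ops), (1986, x1), (1996, k1), (1996, ops), (1996, x1)}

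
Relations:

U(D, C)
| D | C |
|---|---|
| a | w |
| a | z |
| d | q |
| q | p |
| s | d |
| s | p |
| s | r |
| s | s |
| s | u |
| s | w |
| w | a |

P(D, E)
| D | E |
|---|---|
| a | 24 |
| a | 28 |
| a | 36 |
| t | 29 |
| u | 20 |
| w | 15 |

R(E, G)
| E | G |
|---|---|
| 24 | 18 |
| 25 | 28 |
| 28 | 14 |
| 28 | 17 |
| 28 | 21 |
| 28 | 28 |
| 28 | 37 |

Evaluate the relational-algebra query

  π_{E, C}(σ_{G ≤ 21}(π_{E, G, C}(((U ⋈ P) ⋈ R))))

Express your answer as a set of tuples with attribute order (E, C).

Natural join on D: {(a, w, 24), (a, w, 28), (a, w, 36), (a, z, 24), (a, z, 28), (a, z, 36), (w, a, 15)}
Natural join on E: {(a, w, 24, 18), (a, w, 28, 14), (a, w, 28, 17), (a, w, 28, 21), (a, w, 28, 28), (a, w, 28, 37), (a, z, 24, 18), (a, z, 28, 14), (a, z, 28, 17), (a, z, 28, 21), (a, z, 28, 28), (a, z, 28, 37)}
π[E, G, C]: project onto (E, G, C) → {(24, 18, w), (24, 18, z), (28, 14, w), (28, 14, z), (28, 17, w), (28, 17, z), (28, 21, w), (28, 21, z), (28, 28, w), (28, 28, z), (28, 37, w), (28, 37, z)}
σ[G ≤ 21]: keep tuples satisfying G ≤ 21 → {(24, 18, w), (24, 18, z), (28, 14, w), (28, 14, z), (28, 17, w), (28, 17, z), (28, 21, w), (28, 21, z)}
π[E, C]: project onto (E, C) (4 duplicate(s) eliminated) → {(24, w), (24, z), (28, w), (28, z)}

{(24, w), (24, z), (28, w), (28, z)}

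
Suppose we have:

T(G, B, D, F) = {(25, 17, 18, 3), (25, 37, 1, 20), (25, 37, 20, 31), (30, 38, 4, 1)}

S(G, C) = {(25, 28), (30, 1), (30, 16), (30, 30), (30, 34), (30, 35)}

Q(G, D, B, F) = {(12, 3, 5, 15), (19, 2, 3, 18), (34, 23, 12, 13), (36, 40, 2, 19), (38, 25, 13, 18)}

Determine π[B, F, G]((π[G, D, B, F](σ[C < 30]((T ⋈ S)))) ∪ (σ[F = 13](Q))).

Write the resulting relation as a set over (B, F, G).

{(12, 13, 34), (17, 3, 25), (37, 20, 25), (37, 31, 25), (38, 1, 30)}

Natural join on G: {(25, 17, 18, 3, 28), (25, 37, 1, 20, 28), (25, 37, 20, 31, 28), (30, 38, 4, 1, 1), (30, 38, 4, 1, 16), (30, 38, 4, 1, 30), (30, 38, 4, 1, 34), (30, 38, 4, 1, 35)}
Selection C < 30: {(25, 17, 18, 3, 28), (25, 37, 1, 20, 28), (25, 37, 20, 31, 28), (30, 38, 4, 1, 1), (30, 38, 4, 1, 16)}
π_{G, D, B, F} gives {(25, 1, 37, 20), (25, 18, 17, 3), (25, 20, 37, 31), (30, 4, 38, 1)} (1 duplicate(s) eliminated).
Selection F = 13: {(34, 23, 12, 13)}
Union: {(25, 1, 37, 20), (25, 18, 17, 3), (25, 20, 37, 31), (30, 4, 38, 1)} with {(34, 23, 12, 13)} → {(25, 1, 37, 20), (25, 18, 17, 3), (25, 20, 37, 31), (30, 4, 38, 1), (34, 23, 12, 13)}
π_{B, F, G} gives {(12, 13, 34), (17, 3, 25), (37, 20, 25), (37, 31, 25), (38, 1, 30)}.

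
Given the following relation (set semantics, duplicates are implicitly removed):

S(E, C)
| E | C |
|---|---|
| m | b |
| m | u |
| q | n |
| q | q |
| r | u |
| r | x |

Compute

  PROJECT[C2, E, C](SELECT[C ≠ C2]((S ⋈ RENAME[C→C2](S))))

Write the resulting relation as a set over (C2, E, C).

ρ[C→C2]: schema becomes (E, C2); tuples unchanged.
Natural join on E: {(m, b, b), (m, b, u), (m, u, b), (m, u, u), (q, n, n), (q, n, q), (q, q, n), (q, q, q), (r, u, u), (r, u, x), (r, x, u), (r, x, x)}
σ[C ≠ C2]: keep tuples satisfying C ≠ C2 → {(m, b, u), (m, u, b), (q, n, q), (q, q, n), (r, u, x), (r, x, u)}
π[C2, E, C]: project onto (C2, E, C) → {(b, m, u), (n, q, q), (q, q, n), (u, m, b), (u, r, x), (x, r, u)}

{(b, m, u), (n, q, q), (q, q, n), (u, m, b), (u, r, x), (x, r, u)}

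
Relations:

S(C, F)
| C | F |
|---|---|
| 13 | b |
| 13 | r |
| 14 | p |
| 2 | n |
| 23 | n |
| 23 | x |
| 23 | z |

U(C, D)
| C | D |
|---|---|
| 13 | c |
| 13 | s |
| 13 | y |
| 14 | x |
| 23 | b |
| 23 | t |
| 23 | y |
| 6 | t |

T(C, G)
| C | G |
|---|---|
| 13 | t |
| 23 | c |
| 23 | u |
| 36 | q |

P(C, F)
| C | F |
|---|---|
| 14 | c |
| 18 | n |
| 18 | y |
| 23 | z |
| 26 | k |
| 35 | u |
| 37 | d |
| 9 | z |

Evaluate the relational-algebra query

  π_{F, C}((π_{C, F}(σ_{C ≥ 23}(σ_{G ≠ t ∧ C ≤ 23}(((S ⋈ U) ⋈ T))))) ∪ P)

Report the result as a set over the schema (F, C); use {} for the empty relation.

{(c, 14), (d, 37), (k, 26), (n, 18), (n, 23), (u, 35), (x, 23), (y, 18), (z, 23), (z, 9)}

Joining S and U on C yields {(13, b, c), (13, b, s), (13, b, y), (13, r, c), (13, r, s), (13, r, y), (14, p, x), (23, n, b), (23, n, t), (23, n, y), (23, x, b), (23, x, t), (23, x, y), (23, z, b), (23, z, t), (23, z, y)}.
Joining (S ⋈ U) and T on C yields {(13, b, c, t), (13, b, s, t), (13, b, y, t), (13, r, c, t), (13, r, s, t), (13, r, y, t), (23, n, b, c), (23, n, b, u), (23, n, t, c), (23, n, t, u), (23, n, y, c), (23, n, y, u), (23, x, b, c), (23, x, b, u), (23, x, t, c), (23, x, t, u), (23, x, y, c), (23, x, y, u), (23, z, b, c), (23, z, b, u), (23, z, t, c), (23, z, t, u), (23, z, y, c), (23, z, y, u)}.
σ[G ≠ t ∧ C ≤ 23]: keep tuples satisfying G ≠ t ∧ C ≤ 23 → {(23, n, b, c), (23, n, b, u), (23, n, t, c), (23, n, t, u), (23, n, y, c), (23, n, y, u), (23, x, b, c), (23, x, b, u), (23, x, t, c), (23, x, t, u), (23, x, y, c), (23, x, y, u), (23, z, b, c), (23, z, b, u), (23, z, t, c), (23, z, t, u), (23, z, y, c), (23, z, y, u)}
σ[C ≥ 23]: keep tuples satisfying C ≥ 23 → {(23, n, b, c), (23, n, b, u), (23, n, t, c), (23, n, t, u), (23, n, y, c), (23, n, y, u), (23, x, b, c), (23, x, b, u), (23, x, t, c), (23, x, t, u), (23, x, y, c), (23, x, y, u), (23, z, b, c), (23, z, b, u), (23, z, t, c), (23, z, t, u), (23, z, y, c), (23, z, y, u)}
π_{C, F} gives {(23, n), (23, x), (23, z)} (15 duplicate(s) eliminated).
Union: {(23, n), (23, x), (23, z)} with {(14, c), (18, n), (18, y), (23, z), (26, k), (35, u), (37, d), (9, z)} → {(14, c), (18, n), (18, y), (23, n), (23, x), (23, z), (26, k), (35, u), (37, d), (9, z)}
π_{F, C} gives {(c, 14), (d, 37), (k, 26), (n, 18), (n, 23), (u, 35), (x, 23), (y, 18), (z, 23), (z, 9)}.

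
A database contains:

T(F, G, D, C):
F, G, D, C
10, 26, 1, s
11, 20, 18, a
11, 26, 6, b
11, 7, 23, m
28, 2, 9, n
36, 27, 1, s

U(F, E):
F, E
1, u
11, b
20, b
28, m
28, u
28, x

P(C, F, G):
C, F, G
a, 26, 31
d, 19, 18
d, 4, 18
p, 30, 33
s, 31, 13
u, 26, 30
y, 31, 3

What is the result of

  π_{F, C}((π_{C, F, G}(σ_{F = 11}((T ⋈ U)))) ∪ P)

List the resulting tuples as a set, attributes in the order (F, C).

Natural join on F: {(11, 20, 18, a, b), (11, 26, 6, b, b), (11, 7, 23, m, b), (28, 2, 9, n, m), (28, 2, 9, n, u), (28, 2, 9, n, x)}
Apply σ_{F = 11}; surviving tuples: {(11, 20, 18, a, b), (11, 26, 6, b, b), (11, 7, 23, m, b)}
Projecting to C, F, G: {(a, 11, 20), (b, 11, 26), (m, 11, 7)}
Taking the union: {(a, 11, 20), (a, 26, 31), (b, 11, 26), (d, 19, 18), (d, 4, 18), (m, 11, 7), (p, 30, 33), (s, 31, 13), (u, 26, 30), (y, 31, 3)}
Projecting to F, C: {(11, a), (11, b), (11, m), (19, d), (26, a), (26, u), (30, p), (31, s), (31, y), (4, d)}

{(11, a), (11, b), (11, m), (19, d), (26, a), (26, u), (30, p), (31, s), (31, y), (4, d)}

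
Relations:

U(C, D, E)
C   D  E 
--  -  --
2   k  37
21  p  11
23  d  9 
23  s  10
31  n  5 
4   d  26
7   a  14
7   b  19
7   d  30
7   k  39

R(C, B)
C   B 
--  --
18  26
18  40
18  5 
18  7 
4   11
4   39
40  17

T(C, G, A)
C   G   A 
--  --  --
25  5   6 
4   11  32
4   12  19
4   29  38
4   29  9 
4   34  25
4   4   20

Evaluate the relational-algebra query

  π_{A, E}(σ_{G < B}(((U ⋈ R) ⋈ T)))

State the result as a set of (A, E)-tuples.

{(19, 26), (20, 26), (25, 26), (32, 26), (38, 26), (9, 26)}

U ⋈ R (natural join on C): {(4, d, 26, 11), (4, d, 26, 39)}
(U ⋈ R) ⋈ T (natural join on C): {(4, d, 26, 11, 11, 32), (4, d, 26, 11, 12, 19), (4, d, 26, 11, 29, 38), (4, d, 26, 11, 29, 9), (4, d, 26, 11, 34, 25), (4, d, 26, 11, 4, 20), (4, d, 26, 39, 11, 32), (4, d, 26, 39, 12, 19), (4, d, 26, 39, 29, 38), (4, d, 26, 39, 29, 9), (4, d, 26, 39, 34, 25), (4, d, 26, 39, 4, 20)}
σ[G < B]: keep tuples satisfying G < B → {(4, d, 26, 11, 4, 20), (4, d, 26, 39, 11, 32), (4, d, 26, 39, 12, 19), (4, d, 26, 39, 29, 38), (4, d, 26, 39, 29, 9), (4, d, 26, 39, 34, 25), (4, d, 26, 39, 4, 20)}
π[A, E]: project onto (A, E) (1 duplicate(s) eliminated) → {(19, 26), (20, 26), (25, 26), (32, 26), (38, 26), (9, 26)}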